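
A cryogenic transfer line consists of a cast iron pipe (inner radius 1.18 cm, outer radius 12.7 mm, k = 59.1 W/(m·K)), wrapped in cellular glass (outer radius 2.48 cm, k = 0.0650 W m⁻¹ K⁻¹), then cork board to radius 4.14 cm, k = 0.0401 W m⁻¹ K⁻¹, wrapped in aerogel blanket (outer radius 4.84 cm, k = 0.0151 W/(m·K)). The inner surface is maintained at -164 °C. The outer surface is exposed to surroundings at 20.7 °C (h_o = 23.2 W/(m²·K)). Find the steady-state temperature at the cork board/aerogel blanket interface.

Treat each layer as a resistance in series:
  R'_cast iron = ln(0.0127/0.0118)/(2πk) = 0.07350/(2π·59.1) = 1.979×10^-4 m·K/W
  R'_cellular glass = ln(0.0248/0.0127)/(2πk) = 0.6692/(2π·0.0650) = 1.639 m·K/W
  R'_cork board = ln(0.0414/0.0248)/(2πk) = 0.5124/(2π·0.0401) = 2.034 m·K/W
  R'_aerogel blanket = ln(0.0484/0.0414)/(2πk) = 0.1562/(2π·0.0151) = 1.647 m·K/W
  R'_conv,out = 1/(2πr h) = 1/(2π·0.0484·23.2) = 0.1417 m·K/W
ΣR = 1.979×10^-4 + 1.639 + 2.034 + 1.647 + 0.1417 = 5.462 m·K/W
Q' = ΔT/ΣR = (-164 °C − 20.7 °C)/5.462 = -33.82 W/m
From the inner boundary to the cork board/aerogel blanket interface, ΣR_partial = 3.673 m·K/W.
T_interface = T_in − Q'·ΣR_partial = -164 °C − (-33.82)(3.673) = -39.8 °C

T = -39.8 °C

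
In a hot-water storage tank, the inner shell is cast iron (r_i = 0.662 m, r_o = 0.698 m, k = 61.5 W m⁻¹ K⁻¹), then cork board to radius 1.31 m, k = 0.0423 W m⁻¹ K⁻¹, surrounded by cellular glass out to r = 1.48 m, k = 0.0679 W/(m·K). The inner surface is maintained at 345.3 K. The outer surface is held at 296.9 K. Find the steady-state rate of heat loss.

Resistance network (inner→outer):
  R_cast iron = (1/0.662 − 1/0.698)/(4πk) = 0.07791/(4π·61.5) = 1.008×10^-4 K/W
  R_cork board = (1/0.698 − 1/1.31)/(4πk) = 0.6693/(4π·0.0423) = 1.259 K/W
  R_cellular glass = (1/1.31 − 1/1.48)/(4πk) = 0.08768/(4π·0.0679) = 0.1028 K/W
ΣR = 1.008×10^-4 + 1.259 + 0.1028 = 1.362 K/W
Q = ΔT/ΣR = (345.3 K − 296.9 K)/1.362 = 35.5 W

Q = 35.5 W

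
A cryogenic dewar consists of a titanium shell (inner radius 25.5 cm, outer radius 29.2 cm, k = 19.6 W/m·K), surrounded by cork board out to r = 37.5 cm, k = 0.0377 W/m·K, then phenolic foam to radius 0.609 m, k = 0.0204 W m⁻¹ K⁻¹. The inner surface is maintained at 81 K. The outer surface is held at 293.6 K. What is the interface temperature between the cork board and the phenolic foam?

T = 142 K

Resistance network (inner→outer):
  R_titanium = (1/0.255 − 1/0.292)/(4πk) = 0.4969/(4π·19.6) = 0.002017 K/W
  R_cork board = (1/0.292 − 1/0.375)/(4πk) = 0.7580/(4π·0.0377) = 1.600 K/W
  R_phenolic foam = (1/0.375 − 1/0.609)/(4πk) = 1.025/(4π·0.0204) = 3.997 K/W
ΣR = 0.002017 + 1.600 + 3.997 = 5.599 K/W
Q = ΔT/ΣR = (81 K − 293.6 K)/5.599 = -37.97 W
From the inner boundary to the cork board/phenolic foam interface, ΣR_partial = 1.602 K/W.
T_interface = T_in − Q·ΣR_partial = 81 K − (-37.97)(1.602) = 142 K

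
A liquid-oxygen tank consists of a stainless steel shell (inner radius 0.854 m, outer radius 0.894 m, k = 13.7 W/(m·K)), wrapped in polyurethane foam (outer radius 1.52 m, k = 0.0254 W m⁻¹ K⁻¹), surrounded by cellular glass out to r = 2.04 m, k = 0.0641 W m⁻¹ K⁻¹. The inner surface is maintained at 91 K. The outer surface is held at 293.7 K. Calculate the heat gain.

Resistance network (inner→outer):
  R_stainless steel = (1/0.854 − 1/0.894)/(4πk) = 0.05239/(4π·13.7) = 3.043×10^-4 K/W
  R_polyurethane foam = (1/0.894 − 1/1.52)/(4πk) = 0.4607/(4π·0.0254) = 1.443 K/W
  R_cellular glass = (1/1.52 − 1/2.04)/(4πk) = 0.1677/(4π·0.0641) = 0.2082 K/W
ΣR = 3.043×10^-4 + 1.443 + 0.2082 = 1.652 K/W
Q = ΔT/ΣR = (91 K − 293.7 K)/1.652 = -123 W
(Negative Q ⇒ heat flows inward; heat gain = 123 W.)

Q = 123 W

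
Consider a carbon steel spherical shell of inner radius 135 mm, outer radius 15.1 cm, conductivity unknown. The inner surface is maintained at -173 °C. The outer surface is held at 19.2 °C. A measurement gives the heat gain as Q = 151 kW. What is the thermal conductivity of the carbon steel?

k = 49.1 W/m·K

ΣR = ΔT/Q = |-173 − 19.2|/1.51×10^5 = 0.001273 K/W
(1/r₁−1/r₂)/(4πk) = 0.001273 ⇒ k = 0.7849/(4π·0.001273) = 49.1 W/m·K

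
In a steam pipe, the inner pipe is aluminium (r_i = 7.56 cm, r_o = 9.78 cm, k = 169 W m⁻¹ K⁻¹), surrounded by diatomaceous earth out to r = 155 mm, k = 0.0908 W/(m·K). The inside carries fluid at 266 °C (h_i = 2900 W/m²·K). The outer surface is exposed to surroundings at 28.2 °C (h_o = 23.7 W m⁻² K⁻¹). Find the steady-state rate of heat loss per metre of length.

Q' = 279 W/m

Series thermal resistances, inner to outer:
  R'_conv,in = 1/(2πr h) = 1/(2π·0.0756·2900) = 7.259×10^-4 m·K/W
  R'_aluminium = ln(0.0978/0.0756)/(2πk) = 0.2575/(2π·169) = 2.425×10^-4 m·K/W
  R'_diatomaceous earth = ln(0.155/0.0978)/(2πk) = 0.4605/(2π·0.0908) = 0.8072 m·K/W
  R'_conv,out = 1/(2πr h) = 1/(2π·0.155·23.7) = 0.04333 m·K/W
ΣR = 7.259×10^-4 + 2.425×10^-4 + 0.8072 + 0.04333 = 0.8515 m·K/W
Q' = ΔT/ΣR = (266 °C − 28.2 °C)/0.8515 = 279 W/m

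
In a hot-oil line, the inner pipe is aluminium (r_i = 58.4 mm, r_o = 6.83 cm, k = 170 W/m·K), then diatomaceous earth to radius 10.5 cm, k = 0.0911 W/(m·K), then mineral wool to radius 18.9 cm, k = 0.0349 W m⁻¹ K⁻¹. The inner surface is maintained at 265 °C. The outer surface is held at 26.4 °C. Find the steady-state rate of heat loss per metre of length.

Treat each layer as a resistance in series:
  R'_aluminium = ln(0.0683/0.0584)/(2πk) = 0.1566/(2π·170) = 1.466×10^-4 m·K/W
  R'_diatomaceous earth = ln(0.105/0.0683)/(2πk) = 0.4301/(2π·0.0911) = 0.7513 m·K/W
  R'_mineral wool = ln(0.189/0.105)/(2πk) = 0.5878/(2π·0.0349) = 2.680 m·K/W
ΣR = 1.466×10^-4 + 0.7513 + 2.680 = 3.431 m·K/W
Q' = ΔT/ΣR = (265 °C − 26.4 °C)/3.431 = 69.5 W/m

Q' = 69.5 W/m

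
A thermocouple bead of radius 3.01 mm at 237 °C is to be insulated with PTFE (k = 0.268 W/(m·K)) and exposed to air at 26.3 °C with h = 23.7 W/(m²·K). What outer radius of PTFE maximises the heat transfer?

r_cr = 2.26 cm

For a sphere, r_cr = 2k_ins/h = 2·0.268/23.7 = 0.0226 m = 2.26 cm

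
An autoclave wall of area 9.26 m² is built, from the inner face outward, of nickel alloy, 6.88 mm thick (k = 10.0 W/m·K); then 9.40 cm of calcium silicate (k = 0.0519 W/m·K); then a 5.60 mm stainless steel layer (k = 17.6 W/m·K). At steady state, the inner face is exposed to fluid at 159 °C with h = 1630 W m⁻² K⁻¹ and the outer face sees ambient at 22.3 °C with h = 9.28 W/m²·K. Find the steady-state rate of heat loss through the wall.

Resistance network (inner→outer):
  R_conv,in = 1/(hA) = 1/(1630·9.26) = 6.625×10^-5 K/W
  R_nickel alloy = L/(kA) = 0.00688/(10.0·9.26) = 7.430×10^-5 K/W
  R_calcium silicate = L/(kA) = 0.0940/(0.0519·9.26) = 0.1956 K/W
  R_stainless steel = L/(kA) = 0.00560/(17.6·9.26) = 3.436×10^-5 K/W
  R_conv,out = 1/(hA) = 1/(9.28·9.26) = 0.01164 K/W
ΣR = 6.625×10^-5 + 7.430×10^-5 + 0.1956 + 3.436×10^-5 + 0.01164 = 0.2074 K/W
Q = ΔT/ΣR = (159 °C − 22.3 °C)/0.2074 = 659 W

Q = 659 W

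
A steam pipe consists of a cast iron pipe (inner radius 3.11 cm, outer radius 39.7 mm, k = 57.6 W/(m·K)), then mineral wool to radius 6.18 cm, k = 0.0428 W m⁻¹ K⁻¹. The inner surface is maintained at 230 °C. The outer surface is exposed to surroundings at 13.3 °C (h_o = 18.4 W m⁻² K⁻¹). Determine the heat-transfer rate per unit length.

Q' = 121 W/m

Resistance network (inner→outer):
  R'_cast iron = ln(0.0397/0.0311)/(2πk) = 0.2441/(2π·57.6) = 6.746×10^-4 m·K/W
  R'_mineral wool = ln(0.0618/0.0397)/(2πk) = 0.4426/(2π·0.0428) = 1.646 m·K/W
  R'_conv,out = 1/(2πr h) = 1/(2π·0.0618·18.4) = 0.1400 m·K/W
ΣR = 6.746×10^-4 + 1.646 + 0.1400 = 1.787 m·K/W
Q' = ΔT/ΣR = (230 °C − 13.3 °C)/1.787 = 121 W/m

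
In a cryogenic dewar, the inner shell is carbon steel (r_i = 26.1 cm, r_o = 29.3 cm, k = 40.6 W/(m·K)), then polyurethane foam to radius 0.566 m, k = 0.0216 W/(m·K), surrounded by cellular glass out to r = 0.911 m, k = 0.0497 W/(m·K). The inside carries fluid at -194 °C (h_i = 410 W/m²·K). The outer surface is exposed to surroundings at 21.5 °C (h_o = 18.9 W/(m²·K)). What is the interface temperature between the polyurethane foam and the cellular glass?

T = -11.0 °C

Treat each layer as a resistance in series:
  R_conv,in = 1/(4πr²h) = 1/(4π·0.261²·410) = 0.002849 K/W
  R_carbon steel = (1/0.261 − 1/0.293)/(4πk) = 0.4184/(4π·40.6) = 8.202×10^-4 K/W
  R_polyurethane foam = (1/0.293 − 1/0.566)/(4πk) = 1.646/(4π·0.0216) = 6.065 K/W
  R_cellular glass = (1/0.566 − 1/0.911)/(4πk) = 0.6691/(4π·0.0497) = 1.071 K/W
  R_conv,out = 1/(4πr²h) = 1/(4π·0.911²·18.9) = 0.005073 K/W
ΣR = 0.002849 + 8.202×10^-4 + 6.065 + 1.071 + 0.005073 = 7.145 K/W
Q = ΔT/ΣR = (-194 °C − 21.5 °C)/7.145 = -30.16 W
From the inner boundary to the polyurethane foam/cellular glass interface, ΣR_partial = 6.069 K/W.
T_interface = T_in − Q·ΣR_partial = -194 °C − (-30.16)(6.069) = -11.0 °C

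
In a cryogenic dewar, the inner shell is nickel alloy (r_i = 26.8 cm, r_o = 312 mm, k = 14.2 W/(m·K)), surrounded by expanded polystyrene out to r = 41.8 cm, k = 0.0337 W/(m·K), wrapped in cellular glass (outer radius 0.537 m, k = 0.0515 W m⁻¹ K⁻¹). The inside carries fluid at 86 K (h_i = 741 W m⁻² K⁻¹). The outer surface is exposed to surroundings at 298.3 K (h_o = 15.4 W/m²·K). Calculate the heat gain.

Resistance network (inner→outer):
  R_conv,in = 1/(4πr²h) = 1/(4π·0.268²·741) = 0.001495 K/W
  R_nickel alloy = (1/0.268 − 1/0.312)/(4πk) = 0.5262/(4π·14.2) = 0.002949 K/W
  R_expanded polystyrene = (1/0.312 − 1/0.418)/(4πk) = 0.8128/(4π·0.0337) = 1.919 K/W
  R_cellular glass = (1/0.418 − 1/0.537)/(4πk) = 0.5301/(4π·0.0515) = 0.8192 K/W
  R_conv,out = 1/(4πr²h) = 1/(4π·0.537²·15.4) = 0.01792 K/W
ΣR = 0.001495 + 0.002949 + 1.919 + 0.8192 + 0.01792 = 2.761 K/W
Q = ΔT/ΣR = (86 K − 298.3 K)/2.761 = -76.9 W
(Negative Q ⇒ heat flows inward; heat gain = 76.9 W.)

Q = 76.9 W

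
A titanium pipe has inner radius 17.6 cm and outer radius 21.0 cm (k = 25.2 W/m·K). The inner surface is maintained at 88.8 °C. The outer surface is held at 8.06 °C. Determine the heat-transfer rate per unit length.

Q' = 2πk·ΔT/ln(r₂/r₁) = 2π × 25.2 × 80.74 / ln(0.210/0.176) = 72400 W/m

Q' = 72400 W/m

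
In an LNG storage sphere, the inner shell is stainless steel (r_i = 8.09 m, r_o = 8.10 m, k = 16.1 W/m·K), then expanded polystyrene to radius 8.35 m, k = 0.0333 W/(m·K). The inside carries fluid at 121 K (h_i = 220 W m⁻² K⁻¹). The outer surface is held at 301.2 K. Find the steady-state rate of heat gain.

Q = 20400 W

Series thermal resistances, inner to outer:
  R_conv,in = 1/(4πr²h) = 1/(4π·8.09²·220) = 5.527×10^-6 K/W
  R_stainless steel = (1/8.09 − 1/8.10)/(4πk) = 1.526×10^-4/(4π·16.1) = 7.543×10^-7 K/W
  R_expanded polystyrene = (1/8.10 − 1/8.35)/(4πk) = 0.003696/(4π·0.0333) = 0.008833 K/W
ΣR = 5.527×10^-6 + 7.543×10^-7 + 0.008833 = 0.008839 K/W
Q = ΔT/ΣR = (121 K − 301.2 K)/0.008839 = -20400 W
(Negative Q ⇒ heat flows inward; heat gain = 20400 W.)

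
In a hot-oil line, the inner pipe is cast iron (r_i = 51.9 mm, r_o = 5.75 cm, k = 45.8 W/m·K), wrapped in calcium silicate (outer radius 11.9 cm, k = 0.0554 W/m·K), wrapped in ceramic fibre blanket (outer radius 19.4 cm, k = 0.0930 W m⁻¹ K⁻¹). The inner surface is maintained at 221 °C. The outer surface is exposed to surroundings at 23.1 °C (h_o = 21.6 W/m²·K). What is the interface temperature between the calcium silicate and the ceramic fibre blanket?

Resistance network (inner→outer):
  R'_cast iron = ln(0.0575/0.0519)/(2πk) = 0.1025/(2π·45.8) = 3.561×10^-4 m·K/W
  R'_calcium silicate = ln(0.119/0.0575)/(2πk) = 0.7273/(2π·0.0554) = 2.090 m·K/W
  R'_ceramic fibre blanket = ln(0.194/0.119)/(2πk) = 0.4887/(2π·0.0930) = 0.8364 m·K/W
  R'_conv,out = 1/(2πr h) = 1/(2π·0.194·21.6) = 0.03798 m·K/W
ΣR = 3.561×10^-4 + 2.090 + 0.8364 + 0.03798 = 2.965 m·K/W
Q' = ΔT/ΣR = (221 °C − 23.1 °C)/2.965 = 66.75 W/m
From the inner boundary to the calcium silicate/ceramic fibre blanket interface, ΣR_partial = 2.090 m·K/W.
T_interface = T_in − Q'·ΣR_partial = 221 °C − (66.75)(2.090) = 81.5 °C

T = 81.5 °C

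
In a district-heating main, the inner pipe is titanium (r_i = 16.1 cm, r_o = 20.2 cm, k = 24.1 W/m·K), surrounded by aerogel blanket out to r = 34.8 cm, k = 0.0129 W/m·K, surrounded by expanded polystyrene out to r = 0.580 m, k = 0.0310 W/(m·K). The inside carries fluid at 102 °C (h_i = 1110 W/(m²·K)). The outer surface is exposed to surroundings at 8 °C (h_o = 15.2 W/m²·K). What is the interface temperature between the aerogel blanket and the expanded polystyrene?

Series thermal resistances, inner to outer:
  R'_conv,in = 1/(2πr h) = 1/(2π·0.161·1110) = 8.906×10^-4 m·K/W
  R'_titanium = ln(0.202/0.161)/(2πk) = 0.2269/(2π·24.1) = 0.001498 m·K/W
  R'_aerogel blanket = ln(0.348/0.202)/(2πk) = 0.5439/(2π·0.0129) = 6.711 m·K/W
  R'_expanded polystyrene = ln(0.580/0.348)/(2πk) = 0.5108/(2π·0.0310) = 2.623 m·K/W
  R'_conv,out = 1/(2πr h) = 1/(2π·0.580·15.2) = 0.01805 m·K/W
ΣR = 8.906×10^-4 + 0.001498 + 6.711 + 2.623 + 0.01805 = 9.354 m·K/W
Q' = ΔT/ΣR = (102 °C − 8 °C)/9.354 = 10.05 W/m
From the inner boundary to the aerogel blanket/expanded polystyrene interface, ΣR_partial = 6.713 m·K/W.
T_interface = T_in − Q'·ΣR_partial = 102 °C − (10.05)(6.713) = 34.5 °C

T = 34.5 °C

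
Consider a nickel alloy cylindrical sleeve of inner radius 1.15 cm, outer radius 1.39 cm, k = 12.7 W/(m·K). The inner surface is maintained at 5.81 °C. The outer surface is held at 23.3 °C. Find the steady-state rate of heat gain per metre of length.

Q' = 2πk·ΔT/ln(r₂/r₁) = 2π × 12.7 × 17.49 / ln(0.0139/0.0115) = 7360 W/m

Q' = 7360 W/m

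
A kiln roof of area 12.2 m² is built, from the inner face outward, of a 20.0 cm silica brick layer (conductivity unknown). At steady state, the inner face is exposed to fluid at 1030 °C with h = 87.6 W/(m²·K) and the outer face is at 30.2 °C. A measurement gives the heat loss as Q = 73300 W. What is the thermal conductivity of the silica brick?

k = 1.29 W/m·K

ΣR = ΔT/Q = |1030 − 30.2|/73300 = 0.01364 K/W
Known resistances:
  R_conv,in = 1/(hA) = 1/(87.6·12.2) = 9.357×10^-4 K/W
R_silica brick = ΣR − ΣR_known = 0.01364 − 9.357×10^-4 = 0.01270 K/W
L/(kA) = 0.01270 ⇒ k = 0.200/(0.01270·12.2) = 1.29 W/m·K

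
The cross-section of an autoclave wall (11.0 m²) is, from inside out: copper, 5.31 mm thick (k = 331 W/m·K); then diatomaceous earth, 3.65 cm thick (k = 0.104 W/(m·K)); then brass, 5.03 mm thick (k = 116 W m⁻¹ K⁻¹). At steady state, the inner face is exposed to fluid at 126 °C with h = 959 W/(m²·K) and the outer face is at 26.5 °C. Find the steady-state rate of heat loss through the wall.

Treat each layer as a resistance in series:
  R_conv,in = 1/(hA) = 1/(959·11.0) = 9.480×10^-5 K/W
  R_copper = L/(kA) = 0.00531/(331·11.0) = 1.458×10^-6 K/W
  R_diatomaceous earth = L/(kA) = 0.0365/(0.104·11.0) = 0.03191 K/W
  R_brass = L/(kA) = 0.00503/(116·11.0) = 3.942×10^-6 K/W
ΣR = 9.480×10^-5 + 1.458×10^-6 + 0.03191 + 3.942×10^-6 = 0.03201 K/W
Q = ΔT/ΣR = (126 °C − 26.5 °C)/0.03201 = 3110 W

Q = 3.11 kW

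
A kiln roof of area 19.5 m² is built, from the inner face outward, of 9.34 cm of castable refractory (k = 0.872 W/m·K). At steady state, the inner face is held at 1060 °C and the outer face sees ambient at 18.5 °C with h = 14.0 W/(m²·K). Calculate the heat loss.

Series thermal resistances, inner to outer:
  R_castable refractory = L/(kA) = 0.0934/(0.872·19.5) = 0.005493 K/W
  R_conv,out = 1/(hA) = 1/(14.0·19.5) = 0.003663 K/W
ΣR = 0.005493 + 0.003663 = 0.009156 K/W
Q = ΔT/ΣR = (1060 °C − 18.5 °C)/0.009156 = 1.14×10^5 W

Q = 114 kW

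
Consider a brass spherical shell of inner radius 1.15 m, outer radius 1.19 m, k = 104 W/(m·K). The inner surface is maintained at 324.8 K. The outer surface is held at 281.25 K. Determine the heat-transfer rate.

Q = 1950 kW

Q = 4πk·ΔT/(1/r₁ − 1/r₂) = 4π × 104 × 43.55 / (1/1.15 − 1/1.19) = 1.95×10^6 W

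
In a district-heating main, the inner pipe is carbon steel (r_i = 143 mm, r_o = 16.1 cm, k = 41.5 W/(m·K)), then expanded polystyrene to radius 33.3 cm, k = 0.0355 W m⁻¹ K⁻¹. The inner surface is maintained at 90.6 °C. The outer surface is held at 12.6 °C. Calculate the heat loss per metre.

Series thermal resistances, inner to outer:
  R'_carbon steel = ln(0.161/0.143)/(2πk) = 0.1186/(2π·41.5) = 4.547×10^-4 m·K/W
  R'_expanded polystyrene = ln(0.333/0.161)/(2πk) = 0.7267/(2π·0.0355) = 3.258 m·K/W
ΣR = 4.547×10^-4 + 3.258 = 3.258 m·K/W
Q' = ΔT/ΣR = (90.6 °C − 12.6 °C)/3.258 = 23.9 W/m

Q' = 23.9 W/m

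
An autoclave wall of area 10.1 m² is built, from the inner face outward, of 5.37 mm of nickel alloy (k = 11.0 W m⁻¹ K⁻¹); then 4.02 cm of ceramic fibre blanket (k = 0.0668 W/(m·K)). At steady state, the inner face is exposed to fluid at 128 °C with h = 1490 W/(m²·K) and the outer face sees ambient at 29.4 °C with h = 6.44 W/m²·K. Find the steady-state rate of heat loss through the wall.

Series thermal resistances, inner to outer:
  R_conv,in = 1/(hA) = 1/(1490·10.1) = 6.645×10^-5 K/W
  R_nickel alloy = L/(kA) = 0.00537/(11.0·10.1) = 4.833×10^-5 K/W
  R_ceramic fibre blanket = L/(kA) = 0.0402/(0.0668·10.1) = 0.05958 K/W
  R_conv,out = 1/(hA) = 1/(6.44·10.1) = 0.01537 K/W
ΣR = 6.645×10^-5 + 4.833×10^-5 + 0.05958 + 0.01537 = 0.07506 K/W
Q = ΔT/ΣR = (128 °C − 29.4 °C)/0.07506 = 1310 W

Q = 1310 W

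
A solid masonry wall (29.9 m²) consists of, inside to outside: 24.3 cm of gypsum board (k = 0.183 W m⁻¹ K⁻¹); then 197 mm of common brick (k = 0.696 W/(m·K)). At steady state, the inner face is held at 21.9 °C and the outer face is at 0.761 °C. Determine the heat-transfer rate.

Q = 392 W

Treat each layer as a resistance in series:
  R_gypsum board = L/(kA) = 0.243/(0.183·29.9) = 0.04441 K/W
  R_common brick = L/(kA) = 0.197/(0.696·29.9) = 0.009466 K/W
ΣR = 0.04441 + 0.009466 = 0.05388 K/W
Q = ΔT/ΣR = (21.9 °C − 0.761 °C)/0.05388 = 392 W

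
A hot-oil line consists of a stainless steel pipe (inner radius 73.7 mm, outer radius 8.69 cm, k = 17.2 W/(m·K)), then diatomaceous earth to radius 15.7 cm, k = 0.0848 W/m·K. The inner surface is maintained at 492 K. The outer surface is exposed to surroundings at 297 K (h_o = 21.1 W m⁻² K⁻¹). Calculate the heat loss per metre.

Q' = 168 W/m

Treat each layer as a resistance in series:
  R'_stainless steel = ln(0.0869/0.0737)/(2πk) = 0.1648/(2π·17.2) = 0.001525 m·K/W
  R'_diatomaceous earth = ln(0.157/0.0869)/(2πk) = 0.5915/(2π·0.0848) = 1.110 m·K/W
  R'_conv,out = 1/(2πr h) = 1/(2π·0.157·21.1) = 0.04804 m·K/W
ΣR = 0.001525 + 1.110 + 0.04804 = 1.160 m·K/W
Q' = ΔT/ΣR = (492 K − 297 K)/1.160 = 168 W/m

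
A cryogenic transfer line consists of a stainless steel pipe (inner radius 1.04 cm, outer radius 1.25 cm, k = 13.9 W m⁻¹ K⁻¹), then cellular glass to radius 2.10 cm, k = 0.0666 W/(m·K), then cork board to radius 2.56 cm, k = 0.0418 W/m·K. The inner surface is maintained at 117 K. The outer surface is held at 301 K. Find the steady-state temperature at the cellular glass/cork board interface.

Series thermal resistances, inner to outer:
  R'_stainless steel = ln(0.0125/0.0104)/(2πk) = 0.1839/(2π·13.9) = 0.002106 m·K/W
  R'_cellular glass = ln(0.0210/0.0125)/(2πk) = 0.5188/(2π·0.0666) = 1.240 m·K/W
  R'_cork board = ln(0.0256/0.0210)/(2πk) = 0.1981/(2π·0.0418) = 0.7542 m·K/W
ΣR = 0.002106 + 1.240 + 0.7542 = 1.996 m·K/W
Q' = ΔT/ΣR = (117 K − 301 K)/1.996 = -92.18 W/m
From the inner boundary to the cellular glass/cork board interface, ΣR_partial = 1.242 m·K/W.
T_interface = T_in − Q'·ΣR_partial = 117 K − (-92.18)(1.242) = 231.5 K

T = 231.5 K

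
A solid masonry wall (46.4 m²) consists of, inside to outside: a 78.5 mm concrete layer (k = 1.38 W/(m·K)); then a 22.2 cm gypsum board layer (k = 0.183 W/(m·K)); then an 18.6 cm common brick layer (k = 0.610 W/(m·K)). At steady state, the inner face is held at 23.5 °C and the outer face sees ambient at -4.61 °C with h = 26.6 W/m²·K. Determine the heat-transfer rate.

Treat each layer as a resistance in series:
  R_concrete = L/(kA) = 0.0785/(1.38·46.4) = 0.001226 K/W
  R_gypsum board = L/(kA) = 0.222/(0.183·46.4) = 0.02614 K/W
  R_common brick = L/(kA) = 0.186/(0.610·46.4) = 0.006572 K/W
  R_conv,out = 1/(hA) = 1/(26.6·46.4) = 8.102×10^-4 K/W
ΣR = 0.001226 + 0.02614 + 0.006572 + 8.102×10^-4 = 0.03475 K/W
Q = ΔT/ΣR = (23.5 °C − -4.61 °C)/0.03475 = 809 W

Q = 809 W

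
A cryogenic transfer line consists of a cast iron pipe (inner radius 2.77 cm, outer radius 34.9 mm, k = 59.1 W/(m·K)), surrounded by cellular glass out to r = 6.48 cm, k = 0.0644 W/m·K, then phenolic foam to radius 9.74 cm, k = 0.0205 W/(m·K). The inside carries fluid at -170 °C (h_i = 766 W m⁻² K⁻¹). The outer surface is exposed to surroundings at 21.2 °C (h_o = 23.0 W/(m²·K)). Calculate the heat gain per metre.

Q' = 40.1 W/m

Resistance network (inner→outer):
  R'_conv,in = 1/(2πr h) = 1/(2π·0.0277·766) = 0.007501 m·K/W
  R'_cast iron = ln(0.0349/0.0277)/(2πk) = 0.2311/(2π·59.1) = 6.222×10^-4 m·K/W
  R'_cellular glass = ln(0.0648/0.0349)/(2πk) = 0.6188/(2π·0.0644) = 1.529 m·K/W
  R'_phenolic foam = ln(0.0974/0.0648)/(2πk) = 0.4075/(2π·0.0205) = 3.164 m·K/W
  R'_conv,out = 1/(2πr h) = 1/(2π·0.0974·23.0) = 0.07104 m·K/W
ΣR = 0.007501 + 6.222×10^-4 + 1.529 + 3.164 + 0.07104 = 4.772 m·K/W
Q' = ΔT/ΣR = (-170 °C − 21.2 °C)/4.772 = -40.1 W/m
(Negative Q' ⇒ heat flows inward; heat gain = 40.1 W/m.)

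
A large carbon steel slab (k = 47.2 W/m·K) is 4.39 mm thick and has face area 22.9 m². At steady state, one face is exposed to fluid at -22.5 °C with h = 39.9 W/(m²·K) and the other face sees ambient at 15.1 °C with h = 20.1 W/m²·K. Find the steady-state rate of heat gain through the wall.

Series thermal resistances, inner to outer:
  R_conv,in = 1/(hA) = 1/(39.9·22.9) = 0.001094 K/W
  R_carbon steel = L/(kA) = 0.00439/(47.2·22.9) = 4.062×10^-6 K/W
  R_conv,out = 1/(hA) = 1/(20.1·22.9) = 0.002173 K/W
ΣR = 0.001094 + 4.062×10^-6 + 0.002173 = 0.003271 K/W
Q = ΔT/ΣR = (-22.5 °C − 15.1 °C)/0.003271 = -11500 W
(Negative Q ⇒ heat flows inward; heat gain = 11500 W.)

Q = 11.5 kW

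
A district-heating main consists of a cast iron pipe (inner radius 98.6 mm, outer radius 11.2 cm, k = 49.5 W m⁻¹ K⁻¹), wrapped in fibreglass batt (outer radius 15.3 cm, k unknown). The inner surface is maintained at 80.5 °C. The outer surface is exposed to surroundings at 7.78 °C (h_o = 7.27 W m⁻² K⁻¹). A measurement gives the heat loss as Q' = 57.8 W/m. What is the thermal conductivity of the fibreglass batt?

k = 0.0445 W/m·K

ΣR = ΔT/Q' = |80.5 − 7.78|/57.8 = 1.258 m·K/W
Known resistances:
  R'_cast iron = ln(0.112/0.0986)/(2πk) = 0.1274/(2π·49.5) = 4.097×10^-4 m·K/W
  R'_conv,out = 1/(2πr h) = 1/(2π·0.153·7.27) = 0.1431 m·K/W
R_fibreglass batt = ΣR − ΣR_known = 1.258 − 0.1435 = 1.115 m·K/W
ln(r₂/r₁)/(2πk) = 1.115 ⇒ k = 0.3119/(2π·1.115) = 0.0445 W/m·K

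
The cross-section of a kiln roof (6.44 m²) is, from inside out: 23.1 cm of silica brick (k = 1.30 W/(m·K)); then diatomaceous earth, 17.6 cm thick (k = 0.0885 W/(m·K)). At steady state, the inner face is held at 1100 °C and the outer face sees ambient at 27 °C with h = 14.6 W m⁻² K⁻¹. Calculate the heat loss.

Q = 3.09 kW

Resistance network (inner→outer):
  R_silica brick = L/(kA) = 0.231/(1.30·6.44) = 0.02759 K/W
  R_diatomaceous earth = L/(kA) = 0.176/(0.0885·6.44) = 0.3088 K/W
  R_conv,out = 1/(hA) = 1/(14.6·6.44) = 0.01064 K/W
ΣR = 0.02759 + 0.3088 + 0.01064 = 0.3470 K/W
Q = ΔT/ΣR = (1100 °C − 27 °C)/0.3470 = 3090 W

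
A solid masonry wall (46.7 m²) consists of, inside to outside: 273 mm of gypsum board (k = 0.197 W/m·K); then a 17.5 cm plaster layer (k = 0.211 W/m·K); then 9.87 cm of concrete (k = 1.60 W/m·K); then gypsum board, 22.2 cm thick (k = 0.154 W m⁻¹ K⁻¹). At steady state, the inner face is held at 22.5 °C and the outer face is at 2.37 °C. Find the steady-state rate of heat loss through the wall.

Q = 253 W

Series thermal resistances, inner to outer:
  R_gypsum board = L/(kA) = 0.273/(0.197·46.7) = 0.02967 K/W
  R_plaster = L/(kA) = 0.175/(0.211·46.7) = 0.01776 K/W
  R_concrete = L/(kA) = 0.0987/(1.60·46.7) = 0.001321 K/W
  R_gypsum board = L/(kA) = 0.222/(0.154·46.7) = 0.03087 K/W
ΣR = 0.02967 + 0.01776 + 0.001321 + 0.03087 = 0.07962 K/W
Q = ΔT/ΣR = (22.5 °C − 2.37 °C)/0.07962 = 253 W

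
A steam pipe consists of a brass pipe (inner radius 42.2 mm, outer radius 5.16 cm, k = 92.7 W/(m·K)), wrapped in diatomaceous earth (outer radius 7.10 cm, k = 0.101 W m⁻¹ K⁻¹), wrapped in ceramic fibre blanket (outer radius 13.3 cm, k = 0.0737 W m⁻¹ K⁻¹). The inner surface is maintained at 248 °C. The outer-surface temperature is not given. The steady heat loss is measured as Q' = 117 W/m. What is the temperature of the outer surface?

T_out = 30.5 °C

Sum the resistances:
  R'_brass = ln(0.0516/0.0422)/(2πk) = 0.2011/(2π·92.7) = 3.453×10^-4 m·K/W
  R'_diatomaceous earth = ln(0.0710/0.0516)/(2πk) = 0.3192/(2π·0.101) = 0.5029 m·K/W
  R'_ceramic fibre blanket = ln(0.133/0.0710)/(2πk) = 0.6277/(2π·0.0737) = 1.355 m·K/W
ΣR = 1.859 m·K/W
ΔT = Q'·ΣR = 117 × 1.859 = 217.5 K
Heat flows outward, so T_out = T_in − ΔT = 248 − 217.5 = 30.5 °C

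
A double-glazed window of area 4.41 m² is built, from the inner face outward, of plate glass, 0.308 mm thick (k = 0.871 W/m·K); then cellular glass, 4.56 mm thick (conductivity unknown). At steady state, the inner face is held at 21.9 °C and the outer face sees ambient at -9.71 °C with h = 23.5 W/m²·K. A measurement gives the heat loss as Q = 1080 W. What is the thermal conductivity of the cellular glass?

k = 0.0529 W/m·K

ΣR = ΔT/Q = |21.9 − -9.71|/1080 = 0.02927 K/W
Known resistances:
  R_plate glass = L/(kA) = 3.08×10^-4/(0.871·4.41) = 8.019×10^-5 K/W
  R_conv,out = 1/(hA) = 1/(23.5·4.41) = 0.009649 K/W
R_cellular glass = ΣR − ΣR_known = 0.02927 − 0.009729 = 0.01954 K/W
L/(kA) = 0.01954 ⇒ k = 0.00456/(0.01954·4.41) = 0.0529 W/m·K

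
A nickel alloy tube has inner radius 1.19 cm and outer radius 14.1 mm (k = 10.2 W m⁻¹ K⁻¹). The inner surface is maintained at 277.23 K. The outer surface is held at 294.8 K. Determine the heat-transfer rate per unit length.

Q' = 6.64 kW/m

Q' = 2πk·ΔT/ln(r₂/r₁) = 2π × 10.2 × 17.57 / ln(0.0141/0.0119) = 6640 W/m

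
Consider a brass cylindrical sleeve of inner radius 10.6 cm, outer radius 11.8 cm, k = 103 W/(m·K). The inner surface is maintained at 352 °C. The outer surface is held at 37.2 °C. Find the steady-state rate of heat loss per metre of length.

Q' = 1900 kW/m

Q' = 2πk·ΔT/ln(r₂/r₁) = 2π × 103 × 314.8 / ln(0.118/0.106) = 1.90×10^6 W/m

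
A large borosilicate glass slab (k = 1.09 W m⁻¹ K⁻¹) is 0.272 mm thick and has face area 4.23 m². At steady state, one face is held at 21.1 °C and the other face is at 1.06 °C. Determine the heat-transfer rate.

Q = 340 kW

Q = kA·ΔT/L = 1.09 × 4.23 × |21.1 °C − 1.06 °C| / 2.72×10^-4 = 3.40×10^5 W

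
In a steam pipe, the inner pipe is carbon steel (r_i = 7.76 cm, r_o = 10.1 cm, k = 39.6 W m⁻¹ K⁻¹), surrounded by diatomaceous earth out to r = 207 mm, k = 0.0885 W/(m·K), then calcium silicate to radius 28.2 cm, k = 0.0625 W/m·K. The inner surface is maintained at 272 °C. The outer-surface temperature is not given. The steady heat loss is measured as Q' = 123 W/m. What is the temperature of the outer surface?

Sum the resistances:
  R'_carbon steel = ln(0.101/0.0776)/(2πk) = 0.2636/(2π·39.6) = 0.001059 m·K/W
  R'_diatomaceous earth = ln(0.207/0.101)/(2πk) = 0.7176/(2π·0.0885) = 1.291 m·K/W
  R'_calcium silicate = ln(0.282/0.207)/(2πk) = 0.3092/(2π·0.0625) = 0.7873 m·K/W
ΣR = 2.079 m·K/W
ΔT = Q'·ΣR = 123 × 2.079 = 255.7 K
Heat flows outward, so T_out = T_in − ΔT = 272 − 255.7 = 16.3 °C

T_out = 16.3 °C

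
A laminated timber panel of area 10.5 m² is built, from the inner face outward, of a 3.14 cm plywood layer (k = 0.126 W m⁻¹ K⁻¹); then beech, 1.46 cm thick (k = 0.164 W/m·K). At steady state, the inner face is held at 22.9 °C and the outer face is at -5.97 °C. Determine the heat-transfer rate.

Q = 896 W

Series thermal resistances, inner to outer:
  R_plywood = L/(kA) = 0.0314/(0.126·10.5) = 0.02373 K/W
  R_beech = L/(kA) = 0.0146/(0.164·10.5) = 0.008479 K/W
ΣR = 0.02373 + 0.008479 = 0.03221 K/W
Q = ΔT/ΣR = (22.9 °C − -5.97 °C)/0.03221 = 896 W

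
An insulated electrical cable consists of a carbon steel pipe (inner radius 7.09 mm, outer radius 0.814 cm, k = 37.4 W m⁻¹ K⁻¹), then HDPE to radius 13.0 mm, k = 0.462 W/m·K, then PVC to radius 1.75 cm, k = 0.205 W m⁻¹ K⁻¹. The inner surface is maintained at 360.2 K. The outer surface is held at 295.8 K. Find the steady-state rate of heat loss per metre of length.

Series thermal resistances, inner to outer:
  R'_carbon steel = ln(0.00814/0.00709)/(2πk) = 0.1381/(2π·37.4) = 5.877×10^-4 m·K/W
  R'_HDPE = ln(0.0130/0.00814)/(2πk) = 0.4682/(2π·0.462) = 0.1613 m·K/W
  R'_PVC = ln(0.0175/0.0130)/(2πk) = 0.2973/(2π·0.205) = 0.2308 m·K/W
ΣR = 5.877×10^-4 + 0.1613 + 0.2308 = 0.3927 m·K/W
Q' = ΔT/ΣR = (360.2 K − 295.8 K)/0.3927 = 164 W/m

Q' = 164 W/m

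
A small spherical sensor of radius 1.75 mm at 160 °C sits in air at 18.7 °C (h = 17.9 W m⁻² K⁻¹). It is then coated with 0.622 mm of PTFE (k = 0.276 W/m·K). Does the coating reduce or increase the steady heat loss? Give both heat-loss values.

increases: 0.0973 → 0.170 W

Critical radius for a sphere: r_cr = 2k/h = 0.0308 m = 3.08 cm.
Outer radius after coating: r₂ = 0.00175 + 6.22×10^-4 = 0.002372 m.
Since r₁ < r_cr and r₂ ≤ r_cr, the coating moves toward the maximum at r_cr — heat loss rises.
Bare: R = 1/(4πr₁²h) = 1452 K/W; Q = 141.3/1452 = 0.0973 W.
Coated: R = R_cond + R_conv = 833.4 K/W; Q = 141.3/833.4 = 0.170 W.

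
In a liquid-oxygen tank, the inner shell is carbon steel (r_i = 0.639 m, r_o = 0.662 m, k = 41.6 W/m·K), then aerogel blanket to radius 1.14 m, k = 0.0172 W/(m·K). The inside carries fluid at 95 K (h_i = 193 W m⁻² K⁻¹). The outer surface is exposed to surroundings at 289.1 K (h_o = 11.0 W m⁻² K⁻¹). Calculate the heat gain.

Q = 66.1 W

Resistance network (inner→outer):
  R_conv,in = 1/(4πr²h) = 1/(4π·0.639²·193) = 0.001010 K/W
  R_carbon steel = (1/0.639 − 1/0.662)/(4πk) = 0.05437/(4π·41.6) = 1.040×10^-4 K/W
  R_aerogel blanket = (1/0.662 − 1/1.14)/(4πk) = 0.6334/(4π·0.0172) = 2.930 K/W
  R_conv,out = 1/(4πr²h) = 1/(4π·1.14²·11.0) = 0.005567 K/W
ΣR = 0.001010 + 1.040×10^-4 + 2.930 + 0.005567 = 2.937 K/W
Q = ΔT/ΣR = (95 K − 289.1 K)/2.937 = -66.1 W
(Negative Q ⇒ heat flows inward; heat gain = 66.1 W.)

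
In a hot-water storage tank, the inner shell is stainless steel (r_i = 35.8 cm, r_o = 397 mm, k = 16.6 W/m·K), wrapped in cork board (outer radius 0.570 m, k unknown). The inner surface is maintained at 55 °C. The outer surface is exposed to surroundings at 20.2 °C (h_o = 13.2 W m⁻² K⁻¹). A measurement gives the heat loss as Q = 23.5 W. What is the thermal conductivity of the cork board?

ΣR = ΔT/Q = |55 − 20.2|/23.5 = 1.481 K/W
Known resistances:
  R_stainless steel = (1/0.358 − 1/0.397)/(4πk) = 0.2744/(4π·16.6) = 0.001315 K/W
  R_conv,out = 1/(4πr²h) = 1/(4π·0.570²·13.2) = 0.01856 K/W
R_cork board = ΣR − ΣR_known = 1.481 − 0.01988 = 1.461 K/W
(1/r₁−1/r₂)/(4πk) = 1.461 ⇒ k = 0.7645/(4π·1.461) = 0.0416 W/m·K

k = 0.0416 W/m·K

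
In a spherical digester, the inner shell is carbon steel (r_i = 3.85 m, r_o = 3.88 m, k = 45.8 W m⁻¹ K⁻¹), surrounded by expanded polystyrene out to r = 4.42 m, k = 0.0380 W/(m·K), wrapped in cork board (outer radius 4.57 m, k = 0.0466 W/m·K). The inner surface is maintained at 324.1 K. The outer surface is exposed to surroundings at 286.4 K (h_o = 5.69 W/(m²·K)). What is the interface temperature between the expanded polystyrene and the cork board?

Resistance network (inner→outer):
  R_carbon steel = (1/3.85 − 1/3.88)/(4πk) = 0.002008/(4π·45.8) = 3.489×10^-6 K/W
  R_expanded polystyrene = (1/3.88 − 1/4.42)/(4πk) = 0.03149/(4π·0.0380) = 0.06594 K/W
  R_cork board = (1/4.42 − 1/4.57)/(4πk) = 0.007426/(4π·0.0466) = 0.01268 K/W
  R_conv,out = 1/(4πr²h) = 1/(4π·4.57²·5.69) = 6.696×10^-4 K/W
ΣR = 3.489×10^-6 + 0.06594 + 0.01268 + 6.696×10^-4 = 0.07929 K/W
Q = ΔT/ΣR = (324.1 K − 286.4 K)/0.07929 = 475.5 W
From the inner boundary to the expanded polystyrene/cork board interface, ΣR_partial = 0.06594 K/W.
T_interface = T_in − Q·ΣR_partial = 324.1 K − (475.5)(0.06594) = 292.7 K

T = 292.7 K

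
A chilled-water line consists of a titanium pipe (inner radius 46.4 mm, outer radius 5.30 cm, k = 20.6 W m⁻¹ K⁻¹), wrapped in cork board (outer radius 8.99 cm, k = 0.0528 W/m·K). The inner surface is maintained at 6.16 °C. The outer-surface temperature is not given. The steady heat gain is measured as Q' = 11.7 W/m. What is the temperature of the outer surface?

T_out = 24.8 °C

Series resistances:
  R'_titanium = ln(0.0530/0.0464)/(2πk) = 0.1330/(2π·20.6) = 0.001027 m·K/W
  R'_cork board = ln(0.0899/0.0530)/(2πk) = 0.5284/(2π·0.0528) = 1.593 m·K/W
ΣR = 1.594 m·K/W
ΔT = Q'·ΣR = 11.7 × 1.594 = 18.65 K
Heat flows inward, so T_out = T_in + ΔT = 6.16 + 18.65 = 24.8 °C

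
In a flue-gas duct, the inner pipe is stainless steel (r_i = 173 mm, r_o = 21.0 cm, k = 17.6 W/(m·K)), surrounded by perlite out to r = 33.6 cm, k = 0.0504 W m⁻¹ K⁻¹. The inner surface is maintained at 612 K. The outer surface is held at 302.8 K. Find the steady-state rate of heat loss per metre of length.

Q' = 208 W/m

Series thermal resistances, inner to outer:
  R'_stainless steel = ln(0.210/0.173)/(2πk) = 0.1938/(2π·17.6) = 0.001753 m·K/W
  R'_perlite = ln(0.336/0.210)/(2πk) = 0.4700/(2π·0.0504) = 1.484 m·K/W
ΣR = 0.001753 + 1.484 = 1.486 m·K/W
Q' = ΔT/ΣR = (612 K − 302.8 K)/1.486 = 208 W/m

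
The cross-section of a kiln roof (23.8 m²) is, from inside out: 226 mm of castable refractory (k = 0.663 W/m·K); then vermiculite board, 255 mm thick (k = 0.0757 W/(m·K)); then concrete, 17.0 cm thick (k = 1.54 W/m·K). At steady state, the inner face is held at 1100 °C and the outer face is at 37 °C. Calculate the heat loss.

Q = 6.62 kW

Treat each layer as a resistance in series:
  R_castable refractory = L/(kA) = 0.226/(0.663·23.8) = 0.01432 K/W
  R_vermiculite board = L/(kA) = 0.255/(0.0757·23.8) = 0.1415 K/W
  R_concrete = L/(kA) = 0.170/(1.54·23.8) = 0.004638 K/W
ΣR = 0.01432 + 0.1415 + 0.004638 = 0.1605 K/W
Q = ΔT/ΣR = (1100 °C − 37 °C)/0.1605 = 6620 W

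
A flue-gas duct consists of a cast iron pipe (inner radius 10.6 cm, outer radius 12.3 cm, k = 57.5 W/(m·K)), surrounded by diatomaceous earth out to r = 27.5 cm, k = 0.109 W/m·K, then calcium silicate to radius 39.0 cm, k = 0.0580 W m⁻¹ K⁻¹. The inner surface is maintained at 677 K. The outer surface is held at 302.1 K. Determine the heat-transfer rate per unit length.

Treat each layer as a resistance in series:
  R'_cast iron = ln(0.123/0.106)/(2πk) = 0.1487/(2π·57.5) = 4.117×10^-4 m·K/W
  R'_diatomaceous earth = ln(0.275/0.123)/(2πk) = 0.8046/(2π·0.109) = 1.175 m·K/W
  R'_calcium silicate = ln(0.390/0.275)/(2πk) = 0.3494/(2π·0.0580) = 0.9587 m·K/W
ΣR = 4.117×10^-4 + 1.175 + 0.9587 = 2.134 m·K/W
Q' = ΔT/ΣR = (677 K − 302.1 K)/2.134 = 176 W/m

Q' = 176 W/m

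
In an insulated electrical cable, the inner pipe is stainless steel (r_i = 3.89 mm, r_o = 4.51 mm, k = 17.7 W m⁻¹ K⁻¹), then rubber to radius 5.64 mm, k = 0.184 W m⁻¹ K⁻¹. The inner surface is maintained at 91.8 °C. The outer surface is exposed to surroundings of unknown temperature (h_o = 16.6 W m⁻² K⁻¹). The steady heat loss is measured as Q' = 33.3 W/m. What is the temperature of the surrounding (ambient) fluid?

Sum the resistances:
  R'_stainless steel = ln(0.00451/0.00389)/(2πk) = 0.1479/(2π·17.7) = 0.001330 m·K/W
  R'_rubber = ln(0.00564/0.00451)/(2πk) = 0.2236/(2π·0.184) = 0.1934 m·K/W
  R'_conv,out = 1/(2πr h) = 1/(2π·0.00564·16.6) = 1.700 m·K/W
ΣR = 1.895 m·K/W
ΔT = Q'·ΣR = 33.3 × 1.895 = 63.10 K
Heat flows outward, so T_out = T_in − ΔT = 91.8 − 63.10 = 28.7 °C

T_out = 28.7 °C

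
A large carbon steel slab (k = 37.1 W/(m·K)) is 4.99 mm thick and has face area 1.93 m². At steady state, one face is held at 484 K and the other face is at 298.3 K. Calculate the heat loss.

Q = kA·ΔT/L = 37.1 × 1.93 × |484 K − 298.3 K| / 0.00499 = 2.66×10^6 W

Q = 2660 kW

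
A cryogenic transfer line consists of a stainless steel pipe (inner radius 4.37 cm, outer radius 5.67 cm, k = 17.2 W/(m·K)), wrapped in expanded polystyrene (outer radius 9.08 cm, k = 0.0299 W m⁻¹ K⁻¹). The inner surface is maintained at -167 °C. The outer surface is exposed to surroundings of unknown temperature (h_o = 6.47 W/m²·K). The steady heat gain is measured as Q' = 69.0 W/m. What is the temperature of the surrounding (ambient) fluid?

Series resistances:
  R'_stainless steel = ln(0.0567/0.0437)/(2πk) = 0.2604/(2π·17.2) = 0.002410 m·K/W
  R'_expanded polystyrene = ln(0.0908/0.0567)/(2πk) = 0.4709/(2π·0.0299) = 2.506 m·K/W
  R'_conv,out = 1/(2πr h) = 1/(2π·0.0908·6.47) = 0.2709 m·K/W
ΣR = 2.780 m·K/W
ΔT = Q'·ΣR = 69.0 × 2.780 = 191.8 K
Heat flows inward, so T_out = T_in + ΔT = -167 + 191.8 = 24.8 °C

T_out = 24.8 °C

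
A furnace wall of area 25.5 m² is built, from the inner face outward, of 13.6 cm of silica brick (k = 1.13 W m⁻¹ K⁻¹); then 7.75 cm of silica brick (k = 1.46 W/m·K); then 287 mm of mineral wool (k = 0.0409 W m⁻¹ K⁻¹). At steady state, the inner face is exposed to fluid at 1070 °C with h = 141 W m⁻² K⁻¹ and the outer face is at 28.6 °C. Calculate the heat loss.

Resistance network (inner→outer):
  R_conv,in = 1/(hA) = 1/(141·25.5) = 2.781×10^-4 K/W
  R_silica brick = L/(kA) = 0.136/(1.13·25.5) = 0.004720 K/W
  R_silica brick = L/(kA) = 0.0775/(1.46·25.5) = 0.002082 K/W
  R_mineral wool = L/(kA) = 0.287/(0.0409·25.5) = 0.2752 K/W
ΣR = 2.781×10^-4 + 0.004720 + 0.002082 + 0.2752 = 0.2823 K/W
Q = ΔT/ΣR = (1070 °C − 28.6 °C)/0.2823 = 3690 W

Q = 3690 W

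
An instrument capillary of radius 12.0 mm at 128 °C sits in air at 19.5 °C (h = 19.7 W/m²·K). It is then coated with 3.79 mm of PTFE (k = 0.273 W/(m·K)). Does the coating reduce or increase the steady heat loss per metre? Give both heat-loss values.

increases: 161 → 162 W/m

Critical radius for a cylinder: r_cr = k/h = 0.0139 m = 1.39 cm.
Outer radius after coating: r₂ = 0.0120 + 0.00379 = 0.01579 m.
r₁ < r_cr < r₂: heat loss rises to a maximum at r_cr then falls. Whether the coating helps depends on whether Q(r₂) has dropped back below Q(r₁).
Bare: R = 1/(2πr₁h) = 0.6732 m·K/W; Q = 108.5/0.6732 = 161 W/m.
Coated: R = R_cond + R_conv = 0.6717 m·K/W; Q = 108.5/0.6717 = 162 W/m.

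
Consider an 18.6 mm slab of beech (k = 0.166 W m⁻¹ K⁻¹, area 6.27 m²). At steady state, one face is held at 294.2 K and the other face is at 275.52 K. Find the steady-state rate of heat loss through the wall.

Q = kA·ΔT/L = 0.166 × 6.27 × |294.2 K − 275.52 K| / 0.0186 = 1050 W

Q = 1050 W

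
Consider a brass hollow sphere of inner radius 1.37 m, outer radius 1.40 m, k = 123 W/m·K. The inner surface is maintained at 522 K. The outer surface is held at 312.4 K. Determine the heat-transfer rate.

Q = 4πk·ΔT/(1/r₁ − 1/r₂) = 4π × 123 × 209.6 / (1/1.37 − 1/1.40) = 2.07×10^7 W

Q = 20700 kW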